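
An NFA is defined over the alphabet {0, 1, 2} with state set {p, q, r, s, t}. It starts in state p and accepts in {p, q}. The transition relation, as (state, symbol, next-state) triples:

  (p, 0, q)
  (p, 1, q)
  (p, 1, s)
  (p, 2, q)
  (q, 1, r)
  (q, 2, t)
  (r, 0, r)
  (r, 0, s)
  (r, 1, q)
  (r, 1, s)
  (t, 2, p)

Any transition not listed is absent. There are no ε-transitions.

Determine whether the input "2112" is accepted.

No

Start in {p}.
Read '2': p→{q}; now {q}.
Read '1': q→{r}; now {r}.
Read '1': r→{q, s}; now {q, s}.
Read '2': q→{t}, s→∅; now {t}.
The final set {t} contains no accepting state.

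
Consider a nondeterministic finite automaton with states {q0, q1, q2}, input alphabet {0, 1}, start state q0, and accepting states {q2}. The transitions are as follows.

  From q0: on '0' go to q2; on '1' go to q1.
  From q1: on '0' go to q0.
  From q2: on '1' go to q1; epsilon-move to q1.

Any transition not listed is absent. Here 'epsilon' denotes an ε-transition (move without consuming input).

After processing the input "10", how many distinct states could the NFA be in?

Start in {q0}.
Read '1': q0→{q1}; now {q1}.
Read '0': q1→{q0}; now {q0}.
That set has 1 state.

1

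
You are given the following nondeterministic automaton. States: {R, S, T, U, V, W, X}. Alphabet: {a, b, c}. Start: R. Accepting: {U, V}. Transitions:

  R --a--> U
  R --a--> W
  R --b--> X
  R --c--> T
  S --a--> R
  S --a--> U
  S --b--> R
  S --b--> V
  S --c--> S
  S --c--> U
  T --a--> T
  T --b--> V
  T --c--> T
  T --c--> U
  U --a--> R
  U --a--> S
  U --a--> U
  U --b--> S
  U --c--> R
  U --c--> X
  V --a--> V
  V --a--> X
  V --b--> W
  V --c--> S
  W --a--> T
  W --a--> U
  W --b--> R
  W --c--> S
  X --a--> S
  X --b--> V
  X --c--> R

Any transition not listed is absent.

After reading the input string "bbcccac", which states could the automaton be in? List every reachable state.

Start in {R}.
Read 'b': R→{X}; now {X}.
Read 'b': X→{V}; now {V}.
Read 'c': V→{S}; now {S}.
Read 'c': S→{S, U}; now {S, U}.
Read 'c': S→{S, U}, U→{R, X}; now {R, S, U, X}.
Read 'a': R→{U, W}, S→{R, U}, U→{R, S, U}, X→{S}; now {R, S, U, W}.
Read 'c': R→{T}, S→{S, U}, U→{R, X}, W→{S}; now {R, S, T, U, X}.

{R, S, T, U, X}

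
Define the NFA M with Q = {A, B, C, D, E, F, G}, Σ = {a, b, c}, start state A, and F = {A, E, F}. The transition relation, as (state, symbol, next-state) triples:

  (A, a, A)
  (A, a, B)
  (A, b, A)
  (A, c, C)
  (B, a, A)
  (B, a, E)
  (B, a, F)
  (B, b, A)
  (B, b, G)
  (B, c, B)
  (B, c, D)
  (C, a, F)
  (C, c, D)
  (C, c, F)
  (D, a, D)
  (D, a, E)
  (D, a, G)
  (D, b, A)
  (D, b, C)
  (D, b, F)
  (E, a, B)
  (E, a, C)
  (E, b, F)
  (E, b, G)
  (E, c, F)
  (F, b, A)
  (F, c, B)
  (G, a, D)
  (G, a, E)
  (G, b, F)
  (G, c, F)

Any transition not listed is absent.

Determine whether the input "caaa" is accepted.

Start in {A}.
Read 'c': A→{C}; now {C}.
Read 'a': C→{F}; now {F}.
Read 'a': F→∅; now ∅.
The set is empty and remains empty for the remaining 1 symbol.
The final set ∅ contains no accepting state.

No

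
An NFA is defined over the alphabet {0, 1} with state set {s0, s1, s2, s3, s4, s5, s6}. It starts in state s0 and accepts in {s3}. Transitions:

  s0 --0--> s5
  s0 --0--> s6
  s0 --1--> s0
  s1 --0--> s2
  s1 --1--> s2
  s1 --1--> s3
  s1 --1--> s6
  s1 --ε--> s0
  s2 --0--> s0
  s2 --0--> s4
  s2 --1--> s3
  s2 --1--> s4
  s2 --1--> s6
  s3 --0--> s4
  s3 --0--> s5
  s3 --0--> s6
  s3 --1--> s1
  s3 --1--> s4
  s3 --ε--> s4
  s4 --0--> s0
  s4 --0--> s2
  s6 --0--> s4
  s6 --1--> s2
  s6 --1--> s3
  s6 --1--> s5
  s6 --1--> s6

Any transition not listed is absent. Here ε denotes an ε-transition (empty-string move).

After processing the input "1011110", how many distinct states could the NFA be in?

Start in {s0}.
Read '1': {s0} → {s0}.
Read '0': {s0} → {s5, s6}.
Read '1': {s5, s6} → {s2, s3, s4, s5, s6}.
Read '1': {s2, s3, s4, s5, s6} → {s0, s1, s2, s3, s4, s5, s6}.
Read '1': {s0, s1, s2, s3, s4, s5, s6} → {s0, s1, s2, s3, s4, s5, s6}.
Read '1': {s0, s1, s2, s3, s4, s5, s6} → {s0, s1, s2, s3, s4, s5, s6}.
Read '0': {s0, s1, s2, s3, s4, s5, s6} → {s0, s2, s4, s5, s6}.
That set has 5 states.

5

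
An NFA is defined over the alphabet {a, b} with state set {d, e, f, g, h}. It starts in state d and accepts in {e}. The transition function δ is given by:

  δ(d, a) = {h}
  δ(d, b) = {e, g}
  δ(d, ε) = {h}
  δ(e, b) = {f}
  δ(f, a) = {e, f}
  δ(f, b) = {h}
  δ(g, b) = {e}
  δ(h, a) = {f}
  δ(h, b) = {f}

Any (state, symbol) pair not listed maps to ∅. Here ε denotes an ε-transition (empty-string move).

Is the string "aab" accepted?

No

Start: ε-closure({d}) = {d, h}.
Read 'a': d→{h}, h→{f}; now {f, h}.
Read 'a': f→{e, f}, h→{f}; now {e, f}.
Read 'b': e→{f}, f→{h}; now {f, h}.
The final set {f, h} contains no accepting state.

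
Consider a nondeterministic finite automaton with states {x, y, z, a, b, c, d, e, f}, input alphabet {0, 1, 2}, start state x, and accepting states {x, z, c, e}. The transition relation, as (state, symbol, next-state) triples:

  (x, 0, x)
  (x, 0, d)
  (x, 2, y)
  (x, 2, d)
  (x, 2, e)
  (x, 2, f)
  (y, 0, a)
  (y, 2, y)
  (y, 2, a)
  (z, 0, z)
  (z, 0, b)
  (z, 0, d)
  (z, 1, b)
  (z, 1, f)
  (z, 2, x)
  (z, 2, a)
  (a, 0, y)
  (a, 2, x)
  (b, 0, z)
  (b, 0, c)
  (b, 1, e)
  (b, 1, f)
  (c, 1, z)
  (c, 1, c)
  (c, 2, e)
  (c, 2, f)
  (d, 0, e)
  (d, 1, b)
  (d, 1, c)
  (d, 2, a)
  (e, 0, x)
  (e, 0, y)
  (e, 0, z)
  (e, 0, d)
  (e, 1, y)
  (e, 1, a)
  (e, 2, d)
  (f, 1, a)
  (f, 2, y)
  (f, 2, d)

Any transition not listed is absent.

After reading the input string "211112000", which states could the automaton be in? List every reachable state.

{x, y, z, a, b, c, d, e}

Start in {x}.
Read '2': x→{y, d, e, f}; now {y, d, e, f}.
Read '1': y→∅, d→{b, c}, e→{y, a}, f→{a}; now {y, a, b, c}.
Read '1': y→∅, a→∅, b→{e, f}, c→{z, c}; now {z, c, e, f}.
Read '1': z→{b, f}, c→{z, c}, e→{y, a}, f→{a}; now {y, z, a, b, c, f}.
Read '1': y→∅, z→{b, f}, a→∅, b→{e, f}, c→{z, c}, f→{a}; now {z, a, b, c, e, f}.
Read '2': z→{x, a}, a→{x}, b→∅, c→{e, f}, e→{d}, f→{y, d}; now {x, y, a, d, e, f}.
Read '0': x→{x, d}, y→{a}, a→{y}, d→{e}, e→{x, y, z, d}, f→∅; now {x, y, z, a, d, e}.
Read '0': x→{x, d}, y→{a}, z→{z, b, d}, a→{y}, d→{e}, e→{x, y, z, d}; now {x, y, z, a, b, d, e}.
Read '0': x→{x, d}, y→{a}, z→{z, b, d}, a→{y}, b→{z, c}, d→{e}, e→{x, y, z, d}; now {x, y, z, a, b, c, d, e}.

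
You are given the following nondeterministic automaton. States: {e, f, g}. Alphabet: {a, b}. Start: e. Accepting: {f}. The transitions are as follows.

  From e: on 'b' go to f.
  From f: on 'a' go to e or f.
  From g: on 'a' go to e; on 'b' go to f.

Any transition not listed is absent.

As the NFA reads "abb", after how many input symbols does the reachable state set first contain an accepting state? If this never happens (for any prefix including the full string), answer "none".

Start in {e}.
Read 'a': e→∅; now ∅.
The set is empty and remains empty for the remaining 2 symbols.
No reachable set along the way intersects F.

none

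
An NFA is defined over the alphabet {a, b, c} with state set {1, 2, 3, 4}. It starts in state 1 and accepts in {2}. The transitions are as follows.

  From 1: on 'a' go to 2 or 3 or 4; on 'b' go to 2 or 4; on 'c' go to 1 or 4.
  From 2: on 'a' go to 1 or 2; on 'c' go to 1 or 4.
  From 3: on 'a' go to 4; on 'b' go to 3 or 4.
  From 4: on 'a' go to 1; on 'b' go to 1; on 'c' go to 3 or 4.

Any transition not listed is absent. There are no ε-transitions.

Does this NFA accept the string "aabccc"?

No

Start in {1}.
Read 'a': 1→{2, 3, 4}; now {2, 3, 4}.
Read 'a': 2→{1, 2}, 3→{4}, 4→{1}; now {1, 2, 4}.
Read 'b': 1→{2, 4}, 2→∅, 4→{1}; now {1, 2, 4}.
Read 'c': 1→{1, 4}, 2→{1, 4}, 4→{3, 4}; now {1, 3, 4}.
Read 'c': 1→{1, 4}, 3→∅, 4→{3, 4}; now {1, 3, 4}.
Read 'c': 1→{1, 4}, 3→∅, 4→{3, 4}; now {1, 3, 4}.
The final set {1, 3, 4} contains no accepting state.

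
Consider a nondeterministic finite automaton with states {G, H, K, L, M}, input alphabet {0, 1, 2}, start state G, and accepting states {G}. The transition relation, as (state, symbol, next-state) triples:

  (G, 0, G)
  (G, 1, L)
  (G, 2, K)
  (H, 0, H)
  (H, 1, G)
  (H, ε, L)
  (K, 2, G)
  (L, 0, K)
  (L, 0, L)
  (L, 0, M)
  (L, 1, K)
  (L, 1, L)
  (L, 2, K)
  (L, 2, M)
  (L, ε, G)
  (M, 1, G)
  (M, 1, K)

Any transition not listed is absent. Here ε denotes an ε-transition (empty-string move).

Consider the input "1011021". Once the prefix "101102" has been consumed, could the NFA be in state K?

Start in {G}.
Read '1': G→{L}; union {L}; ε-closure = {G, L}.
Read '0': G→{G}, L→{K, L, M}; now {G, K, L, M}.
Read '1': G→{L}, K→∅, L→{K, L}, M→{G, K}; now {G, K, L}.
Read '1': G→{L}, K→∅, L→{K, L}; union {K, L}; ε-closure = {G, K, L}.
Read '0': G→{G}, K→∅, L→{K, L, M}; now {G, K, L, M}.
Read '2': G→{K}, K→{G}, L→{K, M}, M→∅; now {G, K, M}.
State K is in {G, K, M}.

Yes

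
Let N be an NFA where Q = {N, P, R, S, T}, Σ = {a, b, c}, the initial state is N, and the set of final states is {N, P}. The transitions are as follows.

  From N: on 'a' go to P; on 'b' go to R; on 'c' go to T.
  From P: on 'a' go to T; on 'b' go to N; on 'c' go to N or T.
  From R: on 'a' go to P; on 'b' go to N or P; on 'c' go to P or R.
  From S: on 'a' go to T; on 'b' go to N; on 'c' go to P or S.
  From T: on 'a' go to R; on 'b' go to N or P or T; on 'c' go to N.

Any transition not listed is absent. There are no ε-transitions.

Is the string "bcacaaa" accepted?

No

Start in {N}.
Read 'b': N→{R}; now {R}.
Read 'c': R→{P, R}; now {P, R}.
Read 'a': P→{T}, R→{P}; now {P, T}.
Read 'c': P→{N, T}, T→{N}; now {N, T}.
Read 'a': N→{P}, T→{R}; now {P, R}.
Read 'a': P→{T}, R→{P}; now {P, T}.
Read 'a': P→{T}, T→{R}; now {R, T}.
The final set {R, T} contains no accepting state.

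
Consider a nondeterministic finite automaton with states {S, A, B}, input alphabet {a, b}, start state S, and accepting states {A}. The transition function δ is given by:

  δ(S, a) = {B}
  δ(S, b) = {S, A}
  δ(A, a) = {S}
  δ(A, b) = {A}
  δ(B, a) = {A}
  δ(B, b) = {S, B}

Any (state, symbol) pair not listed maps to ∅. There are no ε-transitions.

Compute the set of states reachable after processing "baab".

{S, A, B}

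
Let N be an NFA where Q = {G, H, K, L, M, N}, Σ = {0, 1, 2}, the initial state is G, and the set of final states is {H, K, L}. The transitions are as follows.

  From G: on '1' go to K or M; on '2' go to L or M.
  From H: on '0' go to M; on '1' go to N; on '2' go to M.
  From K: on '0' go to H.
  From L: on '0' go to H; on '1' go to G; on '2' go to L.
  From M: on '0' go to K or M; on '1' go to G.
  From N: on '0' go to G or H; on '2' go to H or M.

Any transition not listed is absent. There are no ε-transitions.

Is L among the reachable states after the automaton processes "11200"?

Start in {G}.
Read '1': {G} → {K, M}.
Read '1': {K, M} → {G}.
Read '2': {G} → {L, M}.
Read '0': {L, M} → {H, K, M}.
Read '0': {H, K, M} → {H, K, M}.
State L is not in {H, K, M}.

No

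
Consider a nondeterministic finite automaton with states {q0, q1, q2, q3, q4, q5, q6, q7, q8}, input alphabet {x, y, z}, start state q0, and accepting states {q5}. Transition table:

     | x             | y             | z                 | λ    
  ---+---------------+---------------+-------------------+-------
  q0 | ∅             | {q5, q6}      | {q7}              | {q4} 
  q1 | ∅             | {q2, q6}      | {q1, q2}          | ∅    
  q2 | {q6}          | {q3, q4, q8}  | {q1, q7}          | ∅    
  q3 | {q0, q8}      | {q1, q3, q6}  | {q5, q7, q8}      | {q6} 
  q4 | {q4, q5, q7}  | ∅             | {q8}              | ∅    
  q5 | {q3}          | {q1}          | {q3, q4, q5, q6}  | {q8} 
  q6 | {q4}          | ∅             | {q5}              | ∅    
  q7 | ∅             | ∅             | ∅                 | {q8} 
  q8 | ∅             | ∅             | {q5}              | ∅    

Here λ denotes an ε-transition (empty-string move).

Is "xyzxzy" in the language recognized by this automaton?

No

Start: ε-closure({q0}) = {q0, q4}.
Read 'x': q0→∅, q4→{q4, q5, q7}; union {q4, q5, q7}; ε-closure = {q4, q5, q7, q8}.
Read 'y': q4→∅, q5→{q1}, q7→∅, q8→∅; now {q1}.
Read 'z': q1→{q1, q2}; now {q1, q2}.
Read 'x': q1→∅, q2→{q6}; now {q6}.
Read 'z': q6→{q5}; union {q5}; ε-closure = {q5, q8}.
Read 'y': q5→{q1}, q8→∅; now {q1}.
The final set {q1} contains no accepting state.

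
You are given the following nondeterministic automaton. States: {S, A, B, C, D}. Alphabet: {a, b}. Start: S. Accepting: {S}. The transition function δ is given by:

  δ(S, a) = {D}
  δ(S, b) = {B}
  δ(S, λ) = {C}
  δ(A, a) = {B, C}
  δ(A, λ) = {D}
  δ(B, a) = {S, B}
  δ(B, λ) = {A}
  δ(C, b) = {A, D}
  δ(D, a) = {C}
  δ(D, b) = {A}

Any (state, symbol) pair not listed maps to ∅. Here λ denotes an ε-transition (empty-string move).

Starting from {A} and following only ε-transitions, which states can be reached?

Begin with {A}.
ε-move A → D; add D.

{A, D}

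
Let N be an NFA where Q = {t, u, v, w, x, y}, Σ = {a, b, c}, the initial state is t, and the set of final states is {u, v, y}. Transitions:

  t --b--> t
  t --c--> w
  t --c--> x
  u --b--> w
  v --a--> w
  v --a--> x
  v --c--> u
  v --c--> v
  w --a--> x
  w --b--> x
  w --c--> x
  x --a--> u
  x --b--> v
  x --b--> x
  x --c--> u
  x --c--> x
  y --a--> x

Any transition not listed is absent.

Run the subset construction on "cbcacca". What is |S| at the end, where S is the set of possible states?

1

Start in {t}.
Read 'c': {t} → {w, x}.
Read 'b': {w, x} → {v, x}.
Read 'c': {v, x} → {u, v, x}.
Read 'a': {u, v, x} → {u, w, x}.
Read 'c': {u, w, x} → {u, x}.
Read 'c': {u, x} → {u, x}.
Read 'a': {u, x} → {u}.
That set has 1 state.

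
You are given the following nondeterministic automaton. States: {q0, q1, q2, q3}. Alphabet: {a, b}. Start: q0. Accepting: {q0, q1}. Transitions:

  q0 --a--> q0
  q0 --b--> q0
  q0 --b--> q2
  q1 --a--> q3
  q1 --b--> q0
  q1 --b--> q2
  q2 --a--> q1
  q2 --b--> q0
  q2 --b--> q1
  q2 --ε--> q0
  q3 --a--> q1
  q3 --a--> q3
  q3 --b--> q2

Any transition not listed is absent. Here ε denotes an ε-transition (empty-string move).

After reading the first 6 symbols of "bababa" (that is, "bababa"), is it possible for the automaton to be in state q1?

Yes

Start in {q0}.
Read 'b': {q0} → {q0, q2}.
Read 'a': {q0, q2} → {q0, q1}.
Read 'b': {q0, q1} → {q0, q2}.
Read 'a': {q0, q2} → {q0, q1}.
Read 'b': {q0, q1} → {q0, q2}.
Read 'a': {q0, q2} → {q0, q1}.
State q1 is in {q0, q1}.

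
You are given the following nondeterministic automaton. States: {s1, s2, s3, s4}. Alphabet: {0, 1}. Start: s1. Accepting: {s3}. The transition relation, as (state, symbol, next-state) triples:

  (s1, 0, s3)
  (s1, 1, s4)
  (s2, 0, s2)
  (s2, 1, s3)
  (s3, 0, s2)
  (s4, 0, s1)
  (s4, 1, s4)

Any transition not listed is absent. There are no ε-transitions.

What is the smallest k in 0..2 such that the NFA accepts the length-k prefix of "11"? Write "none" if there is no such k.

none

Start in {s1}.
Read '1': s1→{s4}; now {s4}.
Read '1': s4→{s4}; now {s4}.
No reachable set along the way intersects F.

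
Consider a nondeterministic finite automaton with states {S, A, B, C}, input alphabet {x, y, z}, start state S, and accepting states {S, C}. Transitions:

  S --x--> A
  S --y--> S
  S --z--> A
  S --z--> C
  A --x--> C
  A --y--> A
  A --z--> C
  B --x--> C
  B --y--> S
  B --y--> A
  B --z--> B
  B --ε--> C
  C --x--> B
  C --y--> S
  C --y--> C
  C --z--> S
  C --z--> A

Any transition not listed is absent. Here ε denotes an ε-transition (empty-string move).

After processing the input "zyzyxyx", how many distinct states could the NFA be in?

3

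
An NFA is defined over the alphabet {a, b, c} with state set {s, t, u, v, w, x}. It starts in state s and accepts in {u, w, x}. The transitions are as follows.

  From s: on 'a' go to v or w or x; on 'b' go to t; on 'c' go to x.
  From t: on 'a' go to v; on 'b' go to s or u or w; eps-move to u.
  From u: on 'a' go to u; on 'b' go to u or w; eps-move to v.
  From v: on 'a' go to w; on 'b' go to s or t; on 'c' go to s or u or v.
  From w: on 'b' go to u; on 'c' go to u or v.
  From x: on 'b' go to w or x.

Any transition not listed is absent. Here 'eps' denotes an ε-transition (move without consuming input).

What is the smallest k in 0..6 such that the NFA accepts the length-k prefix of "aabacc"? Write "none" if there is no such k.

Start in {s}.
Read 'a': s→{v, w, x}; now {v, w, x}.
None of the earlier sets intersect F, but {v, w, x} does.

1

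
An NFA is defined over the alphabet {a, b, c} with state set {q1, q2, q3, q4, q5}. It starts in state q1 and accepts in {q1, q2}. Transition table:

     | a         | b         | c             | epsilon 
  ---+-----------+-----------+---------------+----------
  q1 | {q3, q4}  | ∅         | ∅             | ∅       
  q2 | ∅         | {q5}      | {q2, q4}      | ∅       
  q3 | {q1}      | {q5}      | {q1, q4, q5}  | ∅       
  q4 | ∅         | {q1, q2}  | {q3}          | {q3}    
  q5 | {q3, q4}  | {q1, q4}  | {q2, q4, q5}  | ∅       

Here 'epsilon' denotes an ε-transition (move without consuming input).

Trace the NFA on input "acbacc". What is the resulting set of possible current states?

Start in {q1}.
Read 'a': q1→{q3, q4}; now {q3, q4}.
Read 'c': q3→{q1, q4, q5}, q4→{q3}; now {q1, q3, q4, q5}.
Read 'b': q1→∅, q3→{q5}, q4→{q1, q2}, q5→{q1, q4}; union {q1, q2, q4, q5}; ε-closure = {q1, q2, q3, q4, q5}.
Read 'a': q1→{q3, q4}, q2→∅, q3→{q1}, q4→∅, q5→{q3, q4}; now {q1, q3, q4}.
Read 'c': q1→∅, q3→{q1, q4, q5}, q4→{q3}; now {q1, q3, q4, q5}.
Read 'c': q1→∅, q3→{q1, q4, q5}, q4→{q3}, q5→{q2, q4, q5}; now {q1, q2, q3, q4, q5}.

{q1, q2, q3, q4, q5}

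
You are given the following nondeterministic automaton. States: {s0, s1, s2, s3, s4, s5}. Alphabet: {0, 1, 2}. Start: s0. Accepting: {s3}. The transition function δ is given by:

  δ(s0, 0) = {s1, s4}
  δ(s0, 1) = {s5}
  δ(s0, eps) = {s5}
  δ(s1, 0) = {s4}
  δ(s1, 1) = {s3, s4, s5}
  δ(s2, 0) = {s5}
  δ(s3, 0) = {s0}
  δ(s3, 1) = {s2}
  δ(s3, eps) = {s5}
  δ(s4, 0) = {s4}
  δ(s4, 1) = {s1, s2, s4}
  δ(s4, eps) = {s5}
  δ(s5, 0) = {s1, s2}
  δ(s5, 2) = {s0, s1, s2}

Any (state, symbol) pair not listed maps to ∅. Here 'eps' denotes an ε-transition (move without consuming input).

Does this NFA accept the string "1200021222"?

No

Start: ε-closure({s0}) = {s0, s5}.
Read '1': s0→{s5}, s5→∅; now {s5}.
Read '2': s5→{s0, s1, s2}; union {s0, s1, s2}; ε-closure = {s0, s1, s2, s5}.
Read '0': s0→{s1, s4}, s1→{s4}, s2→{s5}, s5→{s1, s2}; now {s1, s2, s4, s5}.
Read '0': s1→{s4}, s2→{s5}, s4→{s4}, s5→{s1, s2}; now {s1, s2, s4, s5}.
Read '0': s1→{s4}, s2→{s5}, s4→{s4}, s5→{s1, s2}; now {s1, s2, s4, s5}.
Read '2': s1→∅, s2→∅, s4→∅, s5→{s0, s1, s2}; union {s0, s1, s2}; ε-closure = {s0, s1, s2, s5}.
Read '1': s0→{s5}, s1→{s3, s4, s5}, s2→∅, s5→∅; now {s3, s4, s5}.
Read '2': s3→∅, s4→∅, s5→{s0, s1, s2}; union {s0, s1, s2}; ε-closure = {s0, s1, s2, s5}.
Read '2': s0→∅, s1→∅, s2→∅, s5→{s0, s1, s2}; union {s0, s1, s2}; ε-closure = {s0, s1, s2, s5}.
Read '2': s0→∅, s1→∅, s2→∅, s5→{s0, s1, s2}; union {s0, s1, s2}; ε-closure = {s0, s1, s2, s5}.
The final set {s0, s1, s2, s5} contains no accepting state.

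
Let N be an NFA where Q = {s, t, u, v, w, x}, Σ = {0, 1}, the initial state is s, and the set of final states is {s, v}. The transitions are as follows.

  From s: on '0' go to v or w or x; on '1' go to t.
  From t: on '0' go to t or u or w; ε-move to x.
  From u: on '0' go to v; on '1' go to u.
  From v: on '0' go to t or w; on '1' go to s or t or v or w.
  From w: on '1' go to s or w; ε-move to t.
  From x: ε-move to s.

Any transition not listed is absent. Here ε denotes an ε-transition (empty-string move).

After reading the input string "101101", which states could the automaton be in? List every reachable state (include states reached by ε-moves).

Start in {s}.
Read '1': s→{t}; union {t}; ε-closure = {s, t, x}.
Read '0': s→{v, w, x}, t→{t, u, w}, x→∅; union {t, u, v, w, x}; ε-closure = {s, t, u, v, w, x}.
Read '1': s→{t}, t→∅, u→{u}, v→{s, t, v, w}, w→{s, w}, x→∅; union {s, t, u, v, w}; ε-closure = {s, t, u, v, w, x}.
Read '1': s→{t}, t→∅, u→{u}, v→{s, t, v, w}, w→{s, w}, x→∅; union {s, t, u, v, w}; ε-closure = {s, t, u, v, w, x}.
Read '0': s→{v, w, x}, t→{t, u, w}, u→{v}, v→{t, w}, w→∅, x→∅; union {t, u, v, w, x}; ε-closure = {s, t, u, v, w, x}.
Read '1': s→{t}, t→∅, u→{u}, v→{s, t, v, w}, w→{s, w}, x→∅; union {s, t, u, v, w}; ε-closure = {s, t, u, v, w, x}.

{s, t, u, v, w, x}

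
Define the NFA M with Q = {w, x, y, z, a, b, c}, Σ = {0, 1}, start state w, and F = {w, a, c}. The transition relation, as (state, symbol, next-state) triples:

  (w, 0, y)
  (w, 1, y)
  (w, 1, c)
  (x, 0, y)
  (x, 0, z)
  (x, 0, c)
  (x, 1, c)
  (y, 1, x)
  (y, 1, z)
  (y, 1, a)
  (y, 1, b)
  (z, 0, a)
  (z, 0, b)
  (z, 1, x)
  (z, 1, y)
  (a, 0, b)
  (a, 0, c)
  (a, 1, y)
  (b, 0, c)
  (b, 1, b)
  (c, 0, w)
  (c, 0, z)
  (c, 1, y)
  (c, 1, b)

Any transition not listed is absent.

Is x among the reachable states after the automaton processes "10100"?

Start in {w}.
Read '1': {w} → {y, c}.
Read '0': {y, c} → {w, z}.
Read '1': {w, z} → {x, y, c}.
Read '0': {x, y, c} → {w, y, z, c}.
Read '0': {w, y, z, c} → {w, y, z, a, b}.
State x is not in {w, y, z, a, b}.

No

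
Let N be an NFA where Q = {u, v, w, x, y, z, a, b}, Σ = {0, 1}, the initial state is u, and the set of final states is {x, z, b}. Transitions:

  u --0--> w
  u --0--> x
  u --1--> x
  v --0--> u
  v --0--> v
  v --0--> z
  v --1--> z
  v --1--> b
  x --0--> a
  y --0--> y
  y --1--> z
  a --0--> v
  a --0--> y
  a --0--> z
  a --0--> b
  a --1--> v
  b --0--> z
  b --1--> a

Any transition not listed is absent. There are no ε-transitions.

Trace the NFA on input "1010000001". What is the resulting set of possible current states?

Start in {u}.
Read '1': {u} → {x}.
Read '0': {x} → {a}.
Read '1': {a} → {v}.
Read '0': {v} → {u, v, z}.
Read '0': {u, v, z} → {u, v, w, x, z}.
Read '0': {u, v, w, x, z} → {u, v, w, x, z, a}.
Read '0': {u, v, w, x, z, a} → {u, v, w, x, y, z, a, b}.
Read '0': {u, v, w, x, y, z, a, b} → {u, v, w, x, y, z, a, b}.
Read '0': {u, v, w, x, y, z, a, b} → {u, v, w, x, y, z, a, b}.
Read '1': {u, v, w, x, y, z, a, b} → {v, x, z, a, b}.

{v, x, z, a, b}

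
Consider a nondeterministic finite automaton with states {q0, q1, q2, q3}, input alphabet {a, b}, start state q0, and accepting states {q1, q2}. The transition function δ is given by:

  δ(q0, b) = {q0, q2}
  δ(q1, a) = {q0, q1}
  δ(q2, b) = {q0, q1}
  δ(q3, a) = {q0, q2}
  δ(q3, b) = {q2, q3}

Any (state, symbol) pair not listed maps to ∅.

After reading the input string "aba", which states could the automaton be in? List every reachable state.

∅

Start in {q0}.
Read 'a': {q0} → ∅.
The set is empty and remains empty for the remaining 2 symbols.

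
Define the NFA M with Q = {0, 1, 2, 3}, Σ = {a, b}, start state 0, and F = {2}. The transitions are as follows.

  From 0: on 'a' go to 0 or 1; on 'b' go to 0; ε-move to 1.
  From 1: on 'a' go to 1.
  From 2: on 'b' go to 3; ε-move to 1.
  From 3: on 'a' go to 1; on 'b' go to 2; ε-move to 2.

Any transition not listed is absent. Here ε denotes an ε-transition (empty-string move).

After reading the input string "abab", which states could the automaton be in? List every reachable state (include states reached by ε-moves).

{0, 1}

Start: ε-closure({0}) = {0, 1}.
Read 'a': 0→{0, 1}, 1→{1}; now {0, 1}.
Read 'b': 0→{0}, 1→∅; union {0}; ε-closure = {0, 1}.
Read 'a': 0→{0, 1}, 1→{1}; now {0, 1}.
Read 'b': 0→{0}, 1→∅; union {0}; ε-closure = {0, 1}.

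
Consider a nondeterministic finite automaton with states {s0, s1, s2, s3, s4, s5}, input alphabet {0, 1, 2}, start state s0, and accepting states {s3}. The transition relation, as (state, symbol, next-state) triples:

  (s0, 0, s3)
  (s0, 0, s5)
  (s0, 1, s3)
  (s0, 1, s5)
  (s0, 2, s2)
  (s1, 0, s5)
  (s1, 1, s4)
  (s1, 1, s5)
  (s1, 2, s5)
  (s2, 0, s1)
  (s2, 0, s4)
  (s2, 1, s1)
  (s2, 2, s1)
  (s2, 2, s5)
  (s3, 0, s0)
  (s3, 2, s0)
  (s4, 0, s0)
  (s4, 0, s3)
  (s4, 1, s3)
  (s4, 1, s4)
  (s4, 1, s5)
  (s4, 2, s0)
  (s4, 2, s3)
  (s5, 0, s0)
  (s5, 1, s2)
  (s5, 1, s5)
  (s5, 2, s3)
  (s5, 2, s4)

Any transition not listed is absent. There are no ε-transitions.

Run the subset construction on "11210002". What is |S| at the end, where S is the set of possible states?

4

Start in {s0}.
Read '1': s0→{s3, s5}; now {s3, s5}.
Read '1': s3→∅, s5→{s2, s5}; now {s2, s5}.
Read '2': s2→{s1, s5}, s5→{s3, s4}; now {s1, s3, s4, s5}.
Read '1': s1→{s4, s5}, s3→∅, s4→{s3, s4, s5}, s5→{s2, s5}; now {s2, s3, s4, s5}.
Read '0': s2→{s1, s4}, s3→{s0}, s4→{s0, s3}, s5→{s0}; now {s0, s1, s3, s4}.
Read '0': s0→{s3, s5}, s1→{s5}, s3→{s0}, s4→{s0, s3}; now {s0, s3, s5}.
Read '0': s0→{s3, s5}, s3→{s0}, s5→{s0}; now {s0, s3, s5}.
Read '2': s0→{s2}, s3→{s0}, s5→{s3, s4}; now {s0, s2, s3, s4}.
That set has 4 states.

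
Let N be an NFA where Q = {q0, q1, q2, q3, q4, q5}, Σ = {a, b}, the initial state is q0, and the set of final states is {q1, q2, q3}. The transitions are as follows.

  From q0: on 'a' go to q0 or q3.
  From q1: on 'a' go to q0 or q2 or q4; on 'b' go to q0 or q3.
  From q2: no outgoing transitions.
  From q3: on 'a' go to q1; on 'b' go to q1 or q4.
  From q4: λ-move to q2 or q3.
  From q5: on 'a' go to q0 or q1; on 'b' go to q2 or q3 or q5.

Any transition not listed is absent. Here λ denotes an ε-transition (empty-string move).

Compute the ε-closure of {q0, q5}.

{q0, q5}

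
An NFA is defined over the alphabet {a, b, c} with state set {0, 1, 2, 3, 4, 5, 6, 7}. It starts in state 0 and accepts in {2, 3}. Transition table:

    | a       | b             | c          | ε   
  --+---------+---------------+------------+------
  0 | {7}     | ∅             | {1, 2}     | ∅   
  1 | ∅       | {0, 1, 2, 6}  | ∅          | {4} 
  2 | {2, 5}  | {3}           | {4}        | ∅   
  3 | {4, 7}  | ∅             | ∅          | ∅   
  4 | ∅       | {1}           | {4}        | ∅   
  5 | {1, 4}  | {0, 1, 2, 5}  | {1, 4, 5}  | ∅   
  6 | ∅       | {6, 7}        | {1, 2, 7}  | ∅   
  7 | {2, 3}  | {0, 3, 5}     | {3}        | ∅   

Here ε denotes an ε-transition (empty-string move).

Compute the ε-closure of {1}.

Begin with {1}.
ε-move 1 → 4; add 4.

{1, 4}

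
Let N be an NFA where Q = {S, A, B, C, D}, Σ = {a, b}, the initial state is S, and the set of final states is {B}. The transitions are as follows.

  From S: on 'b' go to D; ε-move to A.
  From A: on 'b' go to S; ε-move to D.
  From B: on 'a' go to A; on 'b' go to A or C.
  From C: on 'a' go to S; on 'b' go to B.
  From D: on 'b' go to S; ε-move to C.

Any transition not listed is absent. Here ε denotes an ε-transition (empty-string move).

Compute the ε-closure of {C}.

{C}

Begin with {C}.
No ε-moves leave this set, so the closure equals the set itself.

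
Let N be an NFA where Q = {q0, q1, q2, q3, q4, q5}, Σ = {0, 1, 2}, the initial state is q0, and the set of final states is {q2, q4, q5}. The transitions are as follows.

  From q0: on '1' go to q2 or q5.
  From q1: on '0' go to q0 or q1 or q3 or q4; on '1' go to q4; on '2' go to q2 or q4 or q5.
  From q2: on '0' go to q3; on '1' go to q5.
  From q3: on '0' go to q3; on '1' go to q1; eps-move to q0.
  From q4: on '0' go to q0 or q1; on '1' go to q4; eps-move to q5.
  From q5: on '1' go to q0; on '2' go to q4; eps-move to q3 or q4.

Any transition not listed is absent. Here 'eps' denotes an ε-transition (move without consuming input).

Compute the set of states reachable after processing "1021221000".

{q0, q1, q3, q4, q5}

Start in {q0}.
Read '1': q0→{q2, q5}; union {q2, q5}; ε-closure = {q0, q2, q3, q4, q5}.
Read '0': q0→∅, q2→{q3}, q3→{q3}, q4→{q0, q1}, q5→∅; now {q0, q1, q3}.
Read '2': q0→∅, q1→{q2, q4, q5}, q3→∅; union {q2, q4, q5}; ε-closure = {q0, q2, q3, q4, q5}.
Read '1': q0→{q2, q5}, q2→{q5}, q3→{q1}, q4→{q4}, q5→{q0}; union {q0, q1, q2, q4, q5}; ε-closure = {q0, q1, q2, q3, q4, q5}.
Read '2': q0→∅, q1→{q2, q4, q5}, q2→∅, q3→∅, q4→∅, q5→{q4}; union {q2, q4, q5}; ε-closure = {q0, q2, q3, q4, q5}.
Read '2': q0→∅, q2→∅, q3→∅, q4→∅, q5→{q4}; union {q4}; ε-closure = {q0, q3, q4, q5}.
Read '1': q0→{q2, q5}, q3→{q1}, q4→{q4}, q5→{q0}; union {q0, q1, q2, q4, q5}; ε-closure = {q0, q1, q2, q3, q4, q5}.
Read '0': q0→∅, q1→{q0, q1, q3, q4}, q2→{q3}, q3→{q3}, q4→{q0, q1}, q5→∅; union {q0, q1, q3, q4}; ε-closure = {q0, q1, q3, q4, q5}.
Read '0': q0→∅, q1→{q0, q1, q3, q4}, q3→{q3}, q4→{q0, q1}, q5→∅; union {q0, q1, q3, q4}; ε-closure = {q0, q1, q3, q4, q5}.
Read '0': q0→∅, q1→{q0, q1, q3, q4}, q3→{q3}, q4→{q0, q1}, q5→∅; union {q0, q1, q3, q4}; ε-closure = {q0, q1, q3, q4, q5}.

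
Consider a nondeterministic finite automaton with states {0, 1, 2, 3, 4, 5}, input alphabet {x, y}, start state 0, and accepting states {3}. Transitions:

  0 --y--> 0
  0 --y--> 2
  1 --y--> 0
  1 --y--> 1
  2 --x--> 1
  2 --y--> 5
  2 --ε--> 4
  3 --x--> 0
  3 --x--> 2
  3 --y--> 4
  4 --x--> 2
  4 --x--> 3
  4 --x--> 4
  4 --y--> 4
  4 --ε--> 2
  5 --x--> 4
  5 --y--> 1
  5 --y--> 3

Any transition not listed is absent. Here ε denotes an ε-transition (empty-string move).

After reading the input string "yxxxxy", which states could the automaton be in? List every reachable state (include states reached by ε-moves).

Start in {0}.
Read 'y': {0} → {0, 2, 4}.
Read 'x': {0, 2, 4} → {1, 2, 3, 4}.
Read 'x': {1, 2, 3, 4} → {0, 1, 2, 3, 4}.
Read 'x': {0, 1, 2, 3, 4} → {0, 1, 2, 3, 4}.
Read 'x': {0, 1, 2, 3, 4} → {0, 1, 2, 3, 4}.
Read 'y': {0, 1, 2, 3, 4} → {0, 1, 2, 4, 5}.

{0, 1, 2, 4, 5}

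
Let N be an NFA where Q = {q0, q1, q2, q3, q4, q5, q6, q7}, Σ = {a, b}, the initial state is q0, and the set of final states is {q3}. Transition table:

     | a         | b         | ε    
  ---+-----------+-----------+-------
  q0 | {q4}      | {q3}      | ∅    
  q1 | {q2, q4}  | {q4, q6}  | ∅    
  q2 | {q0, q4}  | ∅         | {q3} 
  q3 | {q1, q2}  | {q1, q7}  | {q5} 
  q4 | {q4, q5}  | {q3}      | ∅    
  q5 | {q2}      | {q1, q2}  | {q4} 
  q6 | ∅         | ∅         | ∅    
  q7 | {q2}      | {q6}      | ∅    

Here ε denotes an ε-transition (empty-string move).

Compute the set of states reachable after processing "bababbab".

Start in {q0}.
Read 'b': {q0} → {q3, q4, q5}.
Read 'a': {q3, q4, q5} → {q1, q2, q3, q4, q5}.
Read 'b': {q1, q2, q3, q4, q5} → {q1, q2, q3, q4, q5, q6, q7}.
Read 'a': {q1, q2, q3, q4, q5, q6, q7} → {q0, q1, q2, q3, q4, q5}.
Read 'b': {q0, q1, q2, q3, q4, q5} → {q1, q2, q3, q4, q5, q6, q7}.
Read 'b': {q1, q2, q3, q4, q5, q6, q7} → {q1, q2, q3, q4, q5, q6, q7}.
Read 'a': {q1, q2, q3, q4, q5, q6, q7} → {q0, q1, q2, q3, q4, q5}.
Read 'b': {q0, q1, q2, q3, q4, q5} → {q1, q2, q3, q4, q5, q6, q7}.

{q1, q2, q3, q4, q5, q6, q7}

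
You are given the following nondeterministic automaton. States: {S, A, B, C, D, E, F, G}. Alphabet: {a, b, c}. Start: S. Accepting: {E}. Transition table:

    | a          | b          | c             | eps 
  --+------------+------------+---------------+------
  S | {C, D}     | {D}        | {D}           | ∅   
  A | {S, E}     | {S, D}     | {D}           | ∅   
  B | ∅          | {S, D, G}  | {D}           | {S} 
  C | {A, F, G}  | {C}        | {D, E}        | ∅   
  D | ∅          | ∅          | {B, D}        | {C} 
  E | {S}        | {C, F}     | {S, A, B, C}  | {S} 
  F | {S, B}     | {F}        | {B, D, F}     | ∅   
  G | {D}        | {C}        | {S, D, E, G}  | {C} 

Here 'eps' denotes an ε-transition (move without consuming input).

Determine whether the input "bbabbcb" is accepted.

No

Start in {S}.
Read 'b': S→{D}; union {D}; ε-closure = {C, D}.
Read 'b': C→{C}, D→∅; now {C}.
Read 'a': C→{A, F, G}; union {A, F, G}; ε-closure = {A, C, F, G}.
Read 'b': A→{S, D}, C→{C}, F→{F}, G→{C}; now {S, C, D, F}.
Read 'b': S→{D}, C→{C}, D→∅, F→{F}; now {C, D, F}.
Read 'c': C→{D, E}, D→{B, D}, F→{B, D, F}; union {B, D, E, F}; ε-closure = {S, B, C, D, E, F}.
Read 'b': S→{D}, B→{S, D, G}, C→{C}, D→∅, E→{C, F}, F→{F}; now {S, C, D, F, G}.
The final set {S, C, D, F, G} contains no accepting state.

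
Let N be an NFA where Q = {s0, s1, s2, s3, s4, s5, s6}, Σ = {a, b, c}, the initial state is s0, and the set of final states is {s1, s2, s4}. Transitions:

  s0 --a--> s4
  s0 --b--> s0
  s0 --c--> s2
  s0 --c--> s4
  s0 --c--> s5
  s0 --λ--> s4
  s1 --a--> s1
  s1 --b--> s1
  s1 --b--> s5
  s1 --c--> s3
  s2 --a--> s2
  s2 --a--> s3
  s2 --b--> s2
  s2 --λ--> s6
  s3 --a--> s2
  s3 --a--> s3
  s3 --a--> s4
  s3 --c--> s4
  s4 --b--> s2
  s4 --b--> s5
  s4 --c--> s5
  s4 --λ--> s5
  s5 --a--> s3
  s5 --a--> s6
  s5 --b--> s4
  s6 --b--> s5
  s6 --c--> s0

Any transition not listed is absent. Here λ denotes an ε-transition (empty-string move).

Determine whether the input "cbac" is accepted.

Yes

Start: ε-closure({s0}) = {s0, s4, s5}.
Read 'c': s0→{s2, s4, s5}, s4→{s5}, s5→∅; union {s2, s4, s5}; ε-closure = {s2, s4, s5, s6}.
Read 'b': s2→{s2}, s4→{s2, s5}, s5→{s4}, s6→{s5}; union {s2, s4, s5}; ε-closure = {s2, s4, s5, s6}.
Read 'a': s2→{s2, s3}, s4→∅, s5→{s3, s6}, s6→∅; now {s2, s3, s6}.
Read 'c': s2→∅, s3→{s4}, s6→{s0}; union {s0, s4}; ε-closure = {s0, s4, s5}.
The final set {s0, s4, s5} contains the accepting state s4.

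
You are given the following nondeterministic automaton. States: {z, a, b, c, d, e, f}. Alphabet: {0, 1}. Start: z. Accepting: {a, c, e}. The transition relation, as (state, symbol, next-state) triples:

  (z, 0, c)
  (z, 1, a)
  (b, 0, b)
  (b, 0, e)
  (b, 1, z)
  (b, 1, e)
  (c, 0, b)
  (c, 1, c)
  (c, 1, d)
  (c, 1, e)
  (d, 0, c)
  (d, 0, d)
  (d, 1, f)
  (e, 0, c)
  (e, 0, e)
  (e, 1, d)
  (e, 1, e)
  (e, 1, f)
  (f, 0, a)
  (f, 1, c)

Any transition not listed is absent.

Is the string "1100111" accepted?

Start in {z}.
Read '1': {z} → {a}.
Read '1': {a} → ∅.
The set is empty and remains empty for the remaining 5 symbols.
The final set ∅ contains no accepting state.

No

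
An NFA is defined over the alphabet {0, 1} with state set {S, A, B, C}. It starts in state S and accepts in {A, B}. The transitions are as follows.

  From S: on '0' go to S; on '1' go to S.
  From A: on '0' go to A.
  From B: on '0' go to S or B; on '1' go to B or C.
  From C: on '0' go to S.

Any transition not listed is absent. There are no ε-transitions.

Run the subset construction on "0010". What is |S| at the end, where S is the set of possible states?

Start in {S}.
Read '0': {S} → {S}.
Read '0': {S} → {S}.
Read '1': {S} → {S}.
Read '0': {S} → {S}.
That set has 1 state.

1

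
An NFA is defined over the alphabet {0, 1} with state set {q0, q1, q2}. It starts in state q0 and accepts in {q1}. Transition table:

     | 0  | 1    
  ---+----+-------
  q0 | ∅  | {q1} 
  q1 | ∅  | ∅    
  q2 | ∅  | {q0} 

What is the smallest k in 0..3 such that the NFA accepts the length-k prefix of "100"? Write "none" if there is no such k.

Start in {q0}.
Read '1': q0→{q1}; now {q1}.
None of the earlier sets intersect F, but {q1} does.

1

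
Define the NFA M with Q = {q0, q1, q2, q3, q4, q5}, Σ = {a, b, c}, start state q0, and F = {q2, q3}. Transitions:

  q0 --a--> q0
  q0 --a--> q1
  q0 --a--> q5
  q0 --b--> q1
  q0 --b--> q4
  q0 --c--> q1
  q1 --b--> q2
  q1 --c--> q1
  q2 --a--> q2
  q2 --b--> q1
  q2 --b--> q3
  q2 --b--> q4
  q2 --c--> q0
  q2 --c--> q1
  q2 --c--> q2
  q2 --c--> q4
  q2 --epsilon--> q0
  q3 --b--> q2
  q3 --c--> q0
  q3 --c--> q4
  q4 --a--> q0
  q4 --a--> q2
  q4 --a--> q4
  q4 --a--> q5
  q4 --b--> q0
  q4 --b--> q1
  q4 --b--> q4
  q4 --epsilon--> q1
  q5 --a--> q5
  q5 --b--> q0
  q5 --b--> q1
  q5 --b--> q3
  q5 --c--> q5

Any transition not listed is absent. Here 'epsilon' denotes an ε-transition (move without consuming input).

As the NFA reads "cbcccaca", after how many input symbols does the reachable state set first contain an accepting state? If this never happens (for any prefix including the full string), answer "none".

2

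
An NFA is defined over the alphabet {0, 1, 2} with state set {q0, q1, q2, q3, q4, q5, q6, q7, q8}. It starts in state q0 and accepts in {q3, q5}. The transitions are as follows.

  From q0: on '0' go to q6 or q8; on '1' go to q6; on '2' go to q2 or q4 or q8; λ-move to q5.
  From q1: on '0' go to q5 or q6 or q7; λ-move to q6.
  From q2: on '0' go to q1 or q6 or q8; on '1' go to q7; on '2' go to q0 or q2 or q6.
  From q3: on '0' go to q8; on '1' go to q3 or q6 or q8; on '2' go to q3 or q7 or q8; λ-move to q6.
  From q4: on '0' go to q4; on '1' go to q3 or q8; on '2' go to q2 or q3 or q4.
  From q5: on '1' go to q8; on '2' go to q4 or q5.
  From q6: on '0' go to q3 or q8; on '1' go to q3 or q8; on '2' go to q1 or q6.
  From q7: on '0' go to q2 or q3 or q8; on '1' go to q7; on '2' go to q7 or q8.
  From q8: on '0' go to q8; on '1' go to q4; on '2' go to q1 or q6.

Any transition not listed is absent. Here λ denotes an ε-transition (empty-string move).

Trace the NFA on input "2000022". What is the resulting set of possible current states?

{q0, q1, q2, q3, q4, q5, q6, q7, q8}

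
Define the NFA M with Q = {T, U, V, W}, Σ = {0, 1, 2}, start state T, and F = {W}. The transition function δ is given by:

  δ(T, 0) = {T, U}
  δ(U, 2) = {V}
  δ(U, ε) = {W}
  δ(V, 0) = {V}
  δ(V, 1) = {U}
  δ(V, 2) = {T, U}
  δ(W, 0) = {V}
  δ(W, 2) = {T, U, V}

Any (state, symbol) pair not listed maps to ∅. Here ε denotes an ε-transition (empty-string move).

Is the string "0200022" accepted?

Yes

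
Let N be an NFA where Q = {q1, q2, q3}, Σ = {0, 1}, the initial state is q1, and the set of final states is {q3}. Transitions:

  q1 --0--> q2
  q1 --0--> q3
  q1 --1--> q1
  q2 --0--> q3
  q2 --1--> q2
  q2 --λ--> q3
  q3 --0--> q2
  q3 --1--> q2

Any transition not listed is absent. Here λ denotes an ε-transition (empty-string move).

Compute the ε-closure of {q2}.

{q2, q3}

Begin with {q2}.
ε-move q2 → q3; add q3.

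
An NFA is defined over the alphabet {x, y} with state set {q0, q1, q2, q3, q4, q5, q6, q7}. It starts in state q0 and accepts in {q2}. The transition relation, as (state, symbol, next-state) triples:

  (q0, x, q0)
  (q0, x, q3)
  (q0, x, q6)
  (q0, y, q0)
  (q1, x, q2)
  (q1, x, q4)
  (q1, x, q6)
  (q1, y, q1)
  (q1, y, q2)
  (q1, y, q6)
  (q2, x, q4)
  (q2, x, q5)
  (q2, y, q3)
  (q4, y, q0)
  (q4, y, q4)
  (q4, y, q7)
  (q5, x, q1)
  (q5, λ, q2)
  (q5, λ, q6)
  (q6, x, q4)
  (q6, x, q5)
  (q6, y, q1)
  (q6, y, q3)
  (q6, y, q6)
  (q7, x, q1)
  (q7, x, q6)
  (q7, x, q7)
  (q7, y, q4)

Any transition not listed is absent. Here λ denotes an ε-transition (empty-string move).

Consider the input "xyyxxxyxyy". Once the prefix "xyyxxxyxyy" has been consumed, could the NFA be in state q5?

Start in {q0}.
Read 'x': {q0} → {q0, q3, q6}.
Read 'y': {q0, q3, q6} → {q0, q1, q3, q6}.
Read 'y': {q0, q1, q3, q6} → {q0, q1, q2, q3, q6}.
Read 'x': {q0, q1, q2, q3, q6} → {q0, q2, q3, q4, q5, q6}.
Read 'x': {q0, q2, q3, q4, q5, q6} → {q0, q1, q2, q3, q4, q5, q6}.
Read 'x': {q0, q1, q2, q3, q4, q5, q6} → {q0, q1, q2, q3, q4, q5, q6}.
Read 'y': {q0, q1, q2, q3, q4, q5, q6} → {q0, q1, q2, q3, q4, q6, q7}.
Read 'x': {q0, q1, q2, q3, q4, q6, q7} → {q0, q1, q2, q3, q4, q5, q6, q7}.
Read 'y': {q0, q1, q2, q3, q4, q5, q6, q7} → {q0, q1, q2, q3, q4, q6, q7}.
Read 'y': {q0, q1, q2, q3, q4, q6, q7} → {q0, q1, q2, q3, q4, q6, q7}.
State q5 is not in {q0, q1, q2, q3, q4, q6, q7}.

No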